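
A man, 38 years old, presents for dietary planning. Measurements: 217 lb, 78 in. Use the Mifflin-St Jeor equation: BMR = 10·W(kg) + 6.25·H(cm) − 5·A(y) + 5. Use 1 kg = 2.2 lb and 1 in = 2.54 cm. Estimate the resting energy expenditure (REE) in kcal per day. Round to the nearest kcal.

Convert to metric: weight = 217 ÷ 2.2 = 98.6364 kg; height = 78 × 2.54 = 198.12 cm.
Mifflin-St Jeor (male): BMR = 10(98.6364) + 6.25(198.12) − 5(38) + 5 = 986.3636 + 1238.25 − 190 + 5 = 2039.6136 kcal/day.

2040 kcal per day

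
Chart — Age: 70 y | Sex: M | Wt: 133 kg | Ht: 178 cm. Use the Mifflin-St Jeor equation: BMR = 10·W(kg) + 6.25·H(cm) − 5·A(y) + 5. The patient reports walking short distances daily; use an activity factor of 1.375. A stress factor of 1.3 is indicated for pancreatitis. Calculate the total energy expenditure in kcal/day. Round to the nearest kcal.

Mifflin-St Jeor (male): BMR = 10(133) + 6.25(178) − 5(70) + 5 = 1330 + 1112.5 − 350 + 5 = 2097.5 kcal/day.
TEE = BMR × activity factor = 2097.5 × 1.375 = 2884.0625 kcal/day.
Apply stress factor: 2884.0625 × 1.3 = 3749.2813 kcal/day.

3749 kcal/day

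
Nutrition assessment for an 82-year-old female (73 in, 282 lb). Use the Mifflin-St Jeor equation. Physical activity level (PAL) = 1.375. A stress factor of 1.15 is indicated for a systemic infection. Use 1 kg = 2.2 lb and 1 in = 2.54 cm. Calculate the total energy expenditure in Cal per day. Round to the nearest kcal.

Convert to metric: weight = 282 ÷ 2.2 = 128.1818 kg; height = 73 × 2.54 = 185.42 cm.
Mifflin-St Jeor (female): BMR = 10(128.1818) + 6.25(185.42) − 5(82) − 161 = 1281.8182 + 1158.875 − 410 − 161 = 1869.6932 kcal/day.
TEE = BMR × activity factor = 1869.6932 × 1.375 = 2570.8281 kcal/day.
Apply stress factor: 2570.8281 × 1.15 = 2956.4523 kcal/day.

2956 Cal per day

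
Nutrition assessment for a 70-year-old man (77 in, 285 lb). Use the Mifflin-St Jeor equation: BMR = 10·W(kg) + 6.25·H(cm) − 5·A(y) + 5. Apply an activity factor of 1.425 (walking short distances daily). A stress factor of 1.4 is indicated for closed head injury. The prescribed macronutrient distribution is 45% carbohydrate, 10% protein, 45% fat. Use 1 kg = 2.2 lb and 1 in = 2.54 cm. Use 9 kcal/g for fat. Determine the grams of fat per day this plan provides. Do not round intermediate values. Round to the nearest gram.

Convert to metric: weight = 285 ÷ 2.2 = 129.5455 kg; height = 77 × 2.54 = 195.58 cm.
Mifflin-St Jeor (male): BMR = 10(129.5455) + 6.25(195.58) − 5(70) + 5 = 1295.4545 + 1222.375 − 350 + 5 = 2172.8295 kcal/day.
TEE = 2172.8295 × 1.425 = 3096.2821 kcal/day.
With stress factor 1.4: 3096.2821 × 1.4 = 4334.7949 kcal/day.
Fat energy = 45% × 4334.7949 = 1950.6577 kcal.
Fat = 1950.6577 ÷ 9 kcal/g = 216.7397 g.

217 g/day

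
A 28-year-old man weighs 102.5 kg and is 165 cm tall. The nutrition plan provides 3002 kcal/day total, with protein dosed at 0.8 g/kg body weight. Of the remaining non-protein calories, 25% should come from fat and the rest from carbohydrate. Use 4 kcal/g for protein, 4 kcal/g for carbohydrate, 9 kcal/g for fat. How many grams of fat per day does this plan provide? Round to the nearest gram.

Protein = 0.8 × 102.5 = 82 g → 82 × 4 = 328 kcal.
Non-protein calories = 3002 − 328 = 2674 kcal.
Fat: 25% × 2674 = 668.5 kcal; carbohydrate: 2005.5 kcal.
Fat: 668.5 kcal ÷ 9 kcal/g = 74.2778 g.

74 g/day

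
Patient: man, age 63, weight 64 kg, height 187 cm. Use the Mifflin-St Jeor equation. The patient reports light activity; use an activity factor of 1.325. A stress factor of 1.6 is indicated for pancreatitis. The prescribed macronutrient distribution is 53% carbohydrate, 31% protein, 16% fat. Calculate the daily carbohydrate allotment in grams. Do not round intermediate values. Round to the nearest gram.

421 g/day

Mifflin-St Jeor (male): BMR = 10(64) + 6.25(187) − 5(63) + 5 = 640 + 1168.75 − 315 + 5 = 1498.75 kcal/day.
TEE = 1498.75 × 1.325 = 1985.8438 kcal/day.
With stress factor 1.6: 1985.8438 × 1.6 = 3177.35 kcal/day.
Carbohydrate energy = 53% × 3177.35 = 1683.9955 kcal.
Carbohydrate = 1683.9955 ÷ 4 kcal/g = 420.9989 g.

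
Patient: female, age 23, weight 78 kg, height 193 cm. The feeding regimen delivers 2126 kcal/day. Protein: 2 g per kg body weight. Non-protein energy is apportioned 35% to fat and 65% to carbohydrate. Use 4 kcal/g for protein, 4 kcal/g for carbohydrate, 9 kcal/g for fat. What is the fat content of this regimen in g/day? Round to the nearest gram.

Protein = 2 × 78 = 156 g → 156 × 4 = 624 kcal.
Non-protein calories = 2126 − 624 = 1502 kcal.
Fat: 35% × 1502 = 525.7 kcal; carbohydrate: 976.3 kcal.
Fat: 525.7 kcal ÷ 9 kcal/g = 58.4111 g.

58 g/day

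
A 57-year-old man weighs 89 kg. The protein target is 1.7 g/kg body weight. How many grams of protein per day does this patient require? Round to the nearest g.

Protein = 1.7 g/kg × 89 kg = 151.3 g/day.

151 g/day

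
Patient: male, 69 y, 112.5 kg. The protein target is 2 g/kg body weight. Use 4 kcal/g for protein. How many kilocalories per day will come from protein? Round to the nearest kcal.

Protein = 2 g/kg × 112.5 kg = 225 g/day.
Protein energy = 225 g × 4 kcal/g = 900 kcal/day.

900 kcal/day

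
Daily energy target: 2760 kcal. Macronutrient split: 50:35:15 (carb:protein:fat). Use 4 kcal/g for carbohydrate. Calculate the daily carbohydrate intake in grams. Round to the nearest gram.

345 g/day

Carbohydrate energy = 50% × 2760 = 1380 kcal.
At 4 kcal/g: 1380 ÷ 4 = 345 g.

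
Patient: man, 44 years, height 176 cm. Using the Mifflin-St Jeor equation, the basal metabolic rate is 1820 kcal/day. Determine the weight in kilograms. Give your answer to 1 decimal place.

93.5 kg

1820 = 10·W + 6.25(176) − 5(44) + 5
10·W = 1820 − 885 = 935, so W = 93.5 kg.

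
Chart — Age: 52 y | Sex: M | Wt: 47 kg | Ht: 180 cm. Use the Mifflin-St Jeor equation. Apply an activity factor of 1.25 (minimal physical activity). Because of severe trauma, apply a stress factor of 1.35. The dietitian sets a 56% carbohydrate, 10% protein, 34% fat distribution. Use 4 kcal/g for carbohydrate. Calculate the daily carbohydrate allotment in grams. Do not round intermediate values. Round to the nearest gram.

317 g/day

Mifflin-St Jeor (male): BMR = 10(47) + 6.25(180) − 5(52) + 5 = 470 + 1125 − 260 + 5 = 1340 kcal/day.
TEE = 1340 × 1.25 = 1675 kcal/day.
With stress factor 1.35: 1675 × 1.35 = 2261.25 kcal/day.
Carbohydrate energy = 56% × 2261.25 = 1266.3 kcal.
Carbohydrate = 1266.3 ÷ 4 kcal/g = 316.575 g.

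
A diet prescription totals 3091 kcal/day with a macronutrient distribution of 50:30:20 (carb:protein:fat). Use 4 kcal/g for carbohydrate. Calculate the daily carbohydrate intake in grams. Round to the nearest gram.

Carbohydrate energy = 50% × 3091 = 1545.5 kcal.
At 4 kcal/g: 1545.5 ÷ 4 = 386.375 g.

386 g/day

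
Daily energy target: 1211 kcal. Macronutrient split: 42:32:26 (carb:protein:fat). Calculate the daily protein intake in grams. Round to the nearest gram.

97 g/day

Protein energy = 32% × 1211 = 387.52 kcal.
At 4 kcal/g: 387.52 ÷ 4 = 96.88 g.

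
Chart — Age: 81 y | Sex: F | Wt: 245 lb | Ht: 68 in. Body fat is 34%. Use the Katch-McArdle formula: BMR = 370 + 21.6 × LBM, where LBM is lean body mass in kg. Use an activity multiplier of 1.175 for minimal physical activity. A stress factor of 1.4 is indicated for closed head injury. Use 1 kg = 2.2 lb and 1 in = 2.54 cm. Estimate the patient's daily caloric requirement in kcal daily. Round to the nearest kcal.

3220 kcal daily

Convert to metric: weight = 245 ÷ 2.2 = 111.3636 kg; height = 68 × 2.54 = 172.72 cm.
LBM = 111.3636 × (1 − 0.34) = 73.5 kg. Katch-McArdle: BMR = 370 + 21.6 × 73.5 = 1957.6 kcal/day.
TEE = BMR × activity factor = 1957.6 × 1.175 = 2300.18 kcal/day.
Apply stress factor: 2300.18 × 1.4 = 3220.252 kcal/day.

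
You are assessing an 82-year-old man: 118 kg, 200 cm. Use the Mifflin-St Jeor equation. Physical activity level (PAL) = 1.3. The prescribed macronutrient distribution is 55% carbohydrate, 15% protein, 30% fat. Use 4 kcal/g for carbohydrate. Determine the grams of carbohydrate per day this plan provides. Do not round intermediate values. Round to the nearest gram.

362 g/day

Mifflin-St Jeor (male): BMR = 10(118) + 6.25(200) − 5(82) + 5 = 1180 + 1250 − 410 + 5 = 2025 kcal/day.
TEE = 2025 × 1.3 = 2632.5 kcal/day.
Carbohydrate energy = 55% × 2632.5 = 1447.875 kcal.
Carbohydrate = 1447.875 ÷ 4 kcal/g = 361.9688 g.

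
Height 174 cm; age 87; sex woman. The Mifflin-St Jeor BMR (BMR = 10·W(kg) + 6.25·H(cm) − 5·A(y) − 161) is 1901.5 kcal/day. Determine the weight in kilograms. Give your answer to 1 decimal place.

1901.5 = 10·W + 6.25(174) − 5(87) − 161
10·W = 1901.5 − 491.5 = 1410, so W = 141 kg.

141.0 kg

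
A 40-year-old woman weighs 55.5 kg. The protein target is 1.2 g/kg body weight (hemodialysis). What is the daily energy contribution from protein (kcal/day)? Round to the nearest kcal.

Protein = 1.2 g/kg × 55.5 kg = 66.6 g/day.
Protein energy = 66.6 g × 4 kcal/g = 266.4 kcal/day.

266 kcal/day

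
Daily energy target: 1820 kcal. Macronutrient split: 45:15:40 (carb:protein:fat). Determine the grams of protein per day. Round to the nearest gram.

68 g/day

Protein energy = 15% × 1820 = 273 kcal.
At 4 kcal/g: 273 ÷ 4 = 68.25 g.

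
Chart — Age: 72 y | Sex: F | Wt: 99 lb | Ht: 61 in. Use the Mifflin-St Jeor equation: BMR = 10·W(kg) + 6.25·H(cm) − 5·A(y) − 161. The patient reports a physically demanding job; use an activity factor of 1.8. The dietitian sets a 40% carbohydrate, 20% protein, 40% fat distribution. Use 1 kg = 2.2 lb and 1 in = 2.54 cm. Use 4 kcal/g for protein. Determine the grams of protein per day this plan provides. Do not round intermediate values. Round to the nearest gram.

Convert to metric: weight = 99 ÷ 2.2 = 45 kg; height = 61 × 2.54 = 154.94 cm.
Mifflin-St Jeor (female): BMR = 10(45) + 6.25(154.94) − 5(72) − 161 = 450 + 968.375 − 360 − 161 = 897.375 kcal/day.
TEE = 897.375 × 1.8 = 1615.275 kcal/day.
Protein energy = 20% × 1615.275 = 323.055 kcal.
Protein = 323.055 ÷ 4 kcal/g = 80.7638 g.

81 g/day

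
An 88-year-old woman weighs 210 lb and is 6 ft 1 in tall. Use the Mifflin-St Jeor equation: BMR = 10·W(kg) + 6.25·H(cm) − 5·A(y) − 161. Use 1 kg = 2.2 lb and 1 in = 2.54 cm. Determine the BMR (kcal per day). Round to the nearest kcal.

1512 kcal per day

Convert to metric: weight = 210 ÷ 2.2 = 95.4545 kg; height = (6×12 + 1) × 2.54 = 73 × 2.54 = 185.42 cm.
Mifflin-St Jeor (female): BMR = 10(95.4545) + 6.25(185.42) − 5(88) − 161 = 954.5455 + 1158.875 − 440 − 161 = 1512.4205 kcal/day.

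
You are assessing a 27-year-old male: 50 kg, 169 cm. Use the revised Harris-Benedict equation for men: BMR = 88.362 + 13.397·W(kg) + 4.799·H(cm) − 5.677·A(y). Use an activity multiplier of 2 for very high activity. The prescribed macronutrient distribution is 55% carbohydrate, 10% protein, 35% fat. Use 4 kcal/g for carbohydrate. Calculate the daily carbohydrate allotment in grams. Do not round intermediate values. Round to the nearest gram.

389 g/day

Harris-Benedict: BMR = 88.362 + 13.397(50) + 4.799(169) − 5.677(27) = 1415.964 kcal/day.
TEE = 1415.964 × 2 = 2831.928 kcal/day.
Carbohydrate energy = 55% × 2831.928 = 1557.5604 kcal.
Carbohydrate = 1557.5604 ÷ 4 kcal/g = 389.3901 g.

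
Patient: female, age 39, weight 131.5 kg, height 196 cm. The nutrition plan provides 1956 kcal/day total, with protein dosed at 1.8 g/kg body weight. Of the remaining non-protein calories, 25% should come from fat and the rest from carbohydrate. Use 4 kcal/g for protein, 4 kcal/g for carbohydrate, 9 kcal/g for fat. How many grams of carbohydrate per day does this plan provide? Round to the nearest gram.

189 g/day

Protein = 1.8 × 131.5 = 236.7 g → 236.7 × 4 = 946.8 kcal.
Non-protein calories = 1956 − 946.8 = 1009.2 kcal.
Fat: 25% × 1009.2 = 252.3 kcal; carbohydrate: 756.9 kcal.
Carbohydrate: 756.9 kcal ÷ 4 kcal/g = 189.225 g.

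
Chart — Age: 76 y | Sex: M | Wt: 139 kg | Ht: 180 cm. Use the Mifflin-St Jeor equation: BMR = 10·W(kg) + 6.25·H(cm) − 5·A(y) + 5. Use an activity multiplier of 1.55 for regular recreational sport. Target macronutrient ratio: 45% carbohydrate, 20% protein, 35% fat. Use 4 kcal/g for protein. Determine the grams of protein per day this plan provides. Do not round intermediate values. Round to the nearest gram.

166 g/day

Mifflin-St Jeor (male): BMR = 10(139) + 6.25(180) − 5(76) + 5 = 1390 + 1125 − 380 + 5 = 2140 kcal/day.
TEE = 2140 × 1.55 = 3317 kcal/day.
Protein energy = 20% × 3317 = 663.4 kcal.
Protein = 663.4 ÷ 4 kcal/g = 165.85 g.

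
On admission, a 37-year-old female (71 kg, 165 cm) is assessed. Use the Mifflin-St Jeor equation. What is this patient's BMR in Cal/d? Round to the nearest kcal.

1395 Cal/d

Mifflin-St Jeor (female): BMR = 10(71) + 6.25(165) − 5(37) − 161 = 710 + 1031.25 − 185 − 161 = 1395.25 kcal/day.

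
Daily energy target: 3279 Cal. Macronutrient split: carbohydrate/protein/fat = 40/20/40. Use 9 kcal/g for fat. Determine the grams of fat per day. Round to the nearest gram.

Fat energy = 40% × 3279 = 1311.6 kcal.
At 9 kcal/g: 1311.6 ÷ 9 = 145.7333 g.

146 g/day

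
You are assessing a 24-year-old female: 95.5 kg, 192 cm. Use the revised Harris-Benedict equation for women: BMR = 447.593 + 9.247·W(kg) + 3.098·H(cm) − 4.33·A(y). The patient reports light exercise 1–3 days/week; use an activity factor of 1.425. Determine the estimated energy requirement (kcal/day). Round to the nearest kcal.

Harris-Benedict: BMR = 447.593 + 9.247(95.5) + 3.098(192) − 4.33(24) = 1821.5775 kcal/day.
TEE = BMR × activity factor = 1821.5775 × 1.425 = 2595.7479 kcal/day.

2596 kcal/day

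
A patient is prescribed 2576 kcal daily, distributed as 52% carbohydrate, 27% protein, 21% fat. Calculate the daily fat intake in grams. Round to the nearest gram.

60 g/day

Fat energy = 21% × 2576 = 540.96 kcal.
At 9 kcal/g: 540.96 ÷ 9 = 60.1067 g.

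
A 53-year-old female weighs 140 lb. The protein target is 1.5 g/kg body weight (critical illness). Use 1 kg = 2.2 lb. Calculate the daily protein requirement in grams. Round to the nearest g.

Weight in kg = 140 ÷ 2.2 = 63.6364 kg.
Protein = 1.5 g/kg × 63.6364 kg = 95.4545 g/day.

95 g/day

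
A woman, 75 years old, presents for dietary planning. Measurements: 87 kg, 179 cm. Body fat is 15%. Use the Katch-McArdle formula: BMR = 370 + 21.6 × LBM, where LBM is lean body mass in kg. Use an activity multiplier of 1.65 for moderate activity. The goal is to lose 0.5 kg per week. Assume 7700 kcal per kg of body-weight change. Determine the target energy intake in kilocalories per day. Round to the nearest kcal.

LBM = 87 × (1 − 0.15) = 73.95 kg. Katch-McArdle: BMR = 370 + 21.6 × 73.95 = 1967.32 kcal/day.
TEE = 1967.32 × 1.65 = 3246.078 kcal/day.
Required daily deficit = 0.5 × 7700 ÷ 7 = 550 kcal/day.
Target intake = 3246.078 − 550 = 2696.078 kcal/day.

2696 kilocalories per day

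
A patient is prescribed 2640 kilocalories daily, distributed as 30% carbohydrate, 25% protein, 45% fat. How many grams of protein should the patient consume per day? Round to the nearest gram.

165 g/day

Protein energy = 25% × 2640 = 660 kcal.
At 4 kcal/g: 660 ÷ 4 = 165 g.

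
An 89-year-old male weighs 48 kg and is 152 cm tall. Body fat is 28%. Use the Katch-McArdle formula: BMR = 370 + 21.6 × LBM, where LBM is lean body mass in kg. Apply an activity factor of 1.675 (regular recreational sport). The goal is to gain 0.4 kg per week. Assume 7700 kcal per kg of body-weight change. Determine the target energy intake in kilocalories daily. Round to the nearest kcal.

LBM = 48 × (1 − 0.28) = 34.56 kg. Katch-McArdle: BMR = 370 + 21.6 × 34.56 = 1116.496 kcal/day.
TEE = 1116.496 × 1.675 = 1870.1308 kcal/day.
Required daily surplus = 0.4 × 7700 ÷ 7 = 440 kcal/day.
Target intake = 1870.1308 + 440 = 2310.1308 kcal/day.

2310 kilocalories daily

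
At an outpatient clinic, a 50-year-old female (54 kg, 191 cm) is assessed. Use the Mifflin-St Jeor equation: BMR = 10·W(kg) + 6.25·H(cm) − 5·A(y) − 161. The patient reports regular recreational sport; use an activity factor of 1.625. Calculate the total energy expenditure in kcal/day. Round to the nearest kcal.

2149 kcal/day

Mifflin-St Jeor (female): BMR = 10(54) + 6.25(191) − 5(50) − 161 = 540 + 1193.75 − 250 − 161 = 1322.75 kcal/day.
TEE = BMR × activity factor = 1322.75 × 1.625 = 2149.4688 kcal/day.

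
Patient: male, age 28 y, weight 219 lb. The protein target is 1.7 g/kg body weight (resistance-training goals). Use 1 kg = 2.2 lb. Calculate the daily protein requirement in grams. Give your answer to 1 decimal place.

Weight in kg = 219 ÷ 2.2 = 99.5455 kg.
Protein = 1.7 g/kg × 99.5455 kg = 169.2273 g/day.

169.2 g/day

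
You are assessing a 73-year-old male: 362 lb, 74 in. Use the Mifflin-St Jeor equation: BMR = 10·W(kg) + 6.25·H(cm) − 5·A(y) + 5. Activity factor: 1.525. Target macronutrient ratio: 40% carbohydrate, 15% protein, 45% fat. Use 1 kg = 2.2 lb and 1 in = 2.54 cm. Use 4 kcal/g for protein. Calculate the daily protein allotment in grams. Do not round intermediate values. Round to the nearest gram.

141 g/day

Convert to metric: weight = 362 ÷ 2.2 = 164.5455 kg; height = 74 × 2.54 = 187.96 cm.
Mifflin-St Jeor (male): BMR = 10(164.5455) + 6.25(187.96) − 5(73) + 5 = 1645.4545 + 1174.75 − 365 + 5 = 2460.2045 kcal/day.
TEE = 2460.2045 × 1.525 = 3751.8119 kcal/day.
Protein energy = 15% × 3751.8119 = 562.7718 kcal.
Protein = 562.7718 ÷ 4 kcal/g = 140.6929 g.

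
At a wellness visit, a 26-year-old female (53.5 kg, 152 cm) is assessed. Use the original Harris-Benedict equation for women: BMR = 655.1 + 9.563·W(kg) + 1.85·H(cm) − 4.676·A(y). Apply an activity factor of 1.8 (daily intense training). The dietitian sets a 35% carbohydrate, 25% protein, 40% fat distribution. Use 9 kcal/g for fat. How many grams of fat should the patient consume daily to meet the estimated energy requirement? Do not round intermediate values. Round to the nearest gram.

Harris-Benedict: BMR = 655.1 + 9.563(53.5) + 1.85(152) − 4.676(26) = 1326.3445 kcal/day.
TEE = 1326.3445 × 1.8 = 2387.4201 kcal/day.
Fat energy = 40% × 2387.4201 = 954.968 kcal.
Fat = 954.968 ÷ 9 kcal/g = 106.1076 g.

106 g/day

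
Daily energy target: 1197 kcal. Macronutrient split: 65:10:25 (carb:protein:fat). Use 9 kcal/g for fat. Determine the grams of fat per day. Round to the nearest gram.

33 g/day

Fat energy = 25% × 1197 = 299.25 kcal.
At 9 kcal/g: 299.25 ÷ 9 = 33.25 g.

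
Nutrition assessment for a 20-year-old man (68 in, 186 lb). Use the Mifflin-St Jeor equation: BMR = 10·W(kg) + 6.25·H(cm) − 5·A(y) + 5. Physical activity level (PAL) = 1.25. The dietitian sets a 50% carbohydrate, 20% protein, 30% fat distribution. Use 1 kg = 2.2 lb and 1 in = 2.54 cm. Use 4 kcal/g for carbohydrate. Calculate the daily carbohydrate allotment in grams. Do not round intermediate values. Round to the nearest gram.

Convert to metric: weight = 186 ÷ 2.2 = 84.5455 kg; height = 68 × 2.54 = 172.72 cm.
Mifflin-St Jeor (male): BMR = 10(84.5455) + 6.25(172.72) − 5(20) + 5 = 845.4545 + 1079.5 − 100 + 5 = 1829.9545 kcal/day.
TEE = 1829.9545 × 1.25 = 2287.4432 kcal/day.
Carbohydrate energy = 50% × 2287.4432 = 1143.7216 kcal.
Carbohydrate = 1143.7216 ÷ 4 kcal/g = 285.9304 g.

286 g/day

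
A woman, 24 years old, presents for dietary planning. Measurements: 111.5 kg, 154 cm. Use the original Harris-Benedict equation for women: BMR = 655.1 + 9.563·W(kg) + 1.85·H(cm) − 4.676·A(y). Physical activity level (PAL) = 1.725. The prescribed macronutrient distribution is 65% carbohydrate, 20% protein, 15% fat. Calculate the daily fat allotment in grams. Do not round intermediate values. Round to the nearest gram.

54 g/day

Harris-Benedict: BMR = 655.1 + 9.563(111.5) + 1.85(154) − 4.676(24) = 1894.0505 kcal/day.
TEE = 1894.0505 × 1.725 = 3267.2371 kcal/day.
Fat energy = 15% × 3267.2371 = 490.0856 kcal.
Fat = 490.0856 ÷ 9 kcal/g = 54.454 g.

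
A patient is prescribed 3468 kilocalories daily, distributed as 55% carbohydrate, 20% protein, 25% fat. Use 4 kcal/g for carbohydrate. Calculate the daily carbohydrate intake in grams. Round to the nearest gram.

477 g/day

Carbohydrate energy = 55% × 3468 = 1907.4 kcal.
At 4 kcal/g: 1907.4 ÷ 4 = 476.85 g.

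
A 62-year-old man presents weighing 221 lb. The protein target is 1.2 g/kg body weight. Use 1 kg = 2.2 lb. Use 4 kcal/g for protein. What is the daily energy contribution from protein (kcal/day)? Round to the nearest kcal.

Weight in kg = 221 ÷ 2.2 = 100.4545 kg.
Protein = 1.2 g/kg × 100.4545 kg = 120.5455 g/day.
Protein energy = 120.5455 g × 4 kcal/g = 482.1818 kcal/day.

482 kcal/day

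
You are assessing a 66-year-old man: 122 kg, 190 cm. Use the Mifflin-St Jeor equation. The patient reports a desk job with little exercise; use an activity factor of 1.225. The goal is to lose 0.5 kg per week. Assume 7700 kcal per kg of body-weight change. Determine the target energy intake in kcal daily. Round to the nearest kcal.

2001 kcal daily

Mifflin-St Jeor (male): BMR = 10(122) + 6.25(190) − 5(66) + 5 = 1220 + 1187.5 − 330 + 5 = 2082.5 kcal/day.
TEE = 2082.5 × 1.225 = 2551.0625 kcal/day.
Required daily deficit = 0.5 × 7700 ÷ 7 = 550 kcal/day.
Target intake = 2551.0625 − 550 = 2001.0625 kcal/day.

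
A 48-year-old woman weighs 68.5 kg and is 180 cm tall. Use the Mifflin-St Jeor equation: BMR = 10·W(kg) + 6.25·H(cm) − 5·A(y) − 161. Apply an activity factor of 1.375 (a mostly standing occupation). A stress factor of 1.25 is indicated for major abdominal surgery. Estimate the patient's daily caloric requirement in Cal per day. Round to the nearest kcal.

Mifflin-St Jeor (female): BMR = 10(68.5) + 6.25(180) − 5(48) − 161 = 685 + 1125 − 240 − 161 = 1409 kcal/day.
TEE = BMR × activity factor = 1409 × 1.375 = 1937.375 kcal/day.
Apply stress factor: 1937.375 × 1.25 = 2421.7188 kcal/day.

2422 Cal per day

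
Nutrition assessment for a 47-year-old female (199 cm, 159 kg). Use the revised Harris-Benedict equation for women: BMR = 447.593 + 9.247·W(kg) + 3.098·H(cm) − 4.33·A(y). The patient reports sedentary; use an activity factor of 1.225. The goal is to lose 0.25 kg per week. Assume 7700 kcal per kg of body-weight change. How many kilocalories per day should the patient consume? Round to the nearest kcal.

2580 kilocalories per day

Harris-Benedict: BMR = 447.593 + 9.247(159) + 3.098(199) − 4.33(47) = 2330.858 kcal/day.
TEE = 2330.858 × 1.225 = 2855.3011 kcal/day.
Required daily deficit = 0.25 × 7700 ÷ 7 = 275 kcal/day.
Target intake = 2855.3011 − 275 = 2580.3011 kcal/day.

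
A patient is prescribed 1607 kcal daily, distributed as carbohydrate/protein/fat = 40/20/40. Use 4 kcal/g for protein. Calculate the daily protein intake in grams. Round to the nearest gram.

80 g/day

Protein energy = 20% × 1607 = 321.4 kcal.
At 4 kcal/g: 321.4 ÷ 4 = 80.35 g.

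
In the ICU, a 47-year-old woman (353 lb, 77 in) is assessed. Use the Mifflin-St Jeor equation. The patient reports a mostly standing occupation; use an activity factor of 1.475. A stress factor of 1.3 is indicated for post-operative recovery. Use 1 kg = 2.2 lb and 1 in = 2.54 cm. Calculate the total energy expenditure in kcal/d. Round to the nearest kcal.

4661 kcal/d

Convert to metric: weight = 353 ÷ 2.2 = 160.4545 kg; height = 77 × 2.54 = 195.58 cm.
Mifflin-St Jeor (female): BMR = 10(160.4545) + 6.25(195.58) − 5(47) − 161 = 1604.5455 + 1222.375 − 235 − 161 = 2430.9205 kcal/day.
TEE = BMR × activity factor = 2430.9205 × 1.475 = 3585.6077 kcal/day.
Apply stress factor: 3585.6077 × 1.3 = 4661.29 kcal/day.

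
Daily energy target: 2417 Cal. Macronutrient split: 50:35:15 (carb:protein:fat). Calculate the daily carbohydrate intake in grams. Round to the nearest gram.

Carbohydrate energy = 50% × 2417 = 1208.5 kcal.
At 4 kcal/g: 1208.5 ÷ 4 = 302.125 g.

302 g/day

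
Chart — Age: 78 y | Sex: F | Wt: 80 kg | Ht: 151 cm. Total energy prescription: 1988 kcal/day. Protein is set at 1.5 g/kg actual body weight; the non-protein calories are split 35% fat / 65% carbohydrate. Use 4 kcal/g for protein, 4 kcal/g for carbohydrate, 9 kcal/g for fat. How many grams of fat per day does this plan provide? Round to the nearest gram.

Protein = 1.5 × 80 = 120 g → 120 × 4 = 480 kcal.
Non-protein calories = 1988 − 480 = 1508 kcal.
Fat: 35% × 1508 = 527.8 kcal; carbohydrate: 980.2 kcal.
Fat: 527.8 kcal ÷ 9 kcal/g = 58.6444 g.

59 g/day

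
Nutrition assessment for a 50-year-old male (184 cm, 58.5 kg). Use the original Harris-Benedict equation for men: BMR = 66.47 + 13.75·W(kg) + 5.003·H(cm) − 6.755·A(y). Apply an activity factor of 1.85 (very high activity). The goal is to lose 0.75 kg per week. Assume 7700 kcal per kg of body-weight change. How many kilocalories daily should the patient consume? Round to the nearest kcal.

Harris-Benedict: BMR = 66.47 + 13.75(58.5) + 5.003(184) − 6.755(50) = 1453.647 kcal/day.
TEE = 1453.647 × 1.85 = 2689.247 kcal/day.
Required daily deficit = 0.75 × 7700 ÷ 7 = 825 kcal/day.
Target intake = 2689.247 − 825 = 1864.247 kcal/day.

1864 kilocalories daily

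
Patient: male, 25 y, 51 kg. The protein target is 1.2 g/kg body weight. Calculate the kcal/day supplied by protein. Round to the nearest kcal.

245 kcal/day

Protein = 1.2 g/kg × 51 kg = 61.2 g/day.
Protein energy = 61.2 g × 4 kcal/g = 244.8 kcal/day.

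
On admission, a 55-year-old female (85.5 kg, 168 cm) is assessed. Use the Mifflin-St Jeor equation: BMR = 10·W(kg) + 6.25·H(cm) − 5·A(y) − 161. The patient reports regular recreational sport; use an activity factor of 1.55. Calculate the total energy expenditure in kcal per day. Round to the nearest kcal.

Mifflin-St Jeor (female): BMR = 10(85.5) + 6.25(168) − 5(55) − 161 = 855 + 1050 − 275 − 161 = 1469 kcal/day.
TEE = BMR × activity factor = 1469 × 1.55 = 2276.95 kcal/day.

2277 kcal per day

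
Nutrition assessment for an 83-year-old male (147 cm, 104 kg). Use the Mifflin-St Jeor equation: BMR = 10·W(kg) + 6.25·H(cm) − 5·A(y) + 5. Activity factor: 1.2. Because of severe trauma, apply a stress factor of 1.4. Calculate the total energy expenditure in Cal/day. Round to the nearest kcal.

2602 Cal/day

Mifflin-St Jeor (male): BMR = 10(104) + 6.25(147) − 5(83) + 5 = 1040 + 918.75 − 415 + 5 = 1548.75 kcal/day.
TEE = BMR × activity factor = 1548.75 × 1.2 = 1858.5 kcal/day.
Apply stress factor: 1858.5 × 1.4 = 2601.9 kcal/day.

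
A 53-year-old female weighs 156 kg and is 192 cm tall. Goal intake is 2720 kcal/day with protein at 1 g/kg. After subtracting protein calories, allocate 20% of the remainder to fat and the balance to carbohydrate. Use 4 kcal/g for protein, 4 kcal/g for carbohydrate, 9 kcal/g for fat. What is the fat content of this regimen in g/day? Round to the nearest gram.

47 g/day

Protein = 1 × 156 = 156 g → 156 × 4 = 624 kcal.
Non-protein calories = 2720 − 624 = 2096 kcal.
Fat: 20% × 2096 = 419.2 kcal; carbohydrate: 1676.8 kcal.
Fat: 419.2 kcal ÷ 9 kcal/g = 46.5778 g.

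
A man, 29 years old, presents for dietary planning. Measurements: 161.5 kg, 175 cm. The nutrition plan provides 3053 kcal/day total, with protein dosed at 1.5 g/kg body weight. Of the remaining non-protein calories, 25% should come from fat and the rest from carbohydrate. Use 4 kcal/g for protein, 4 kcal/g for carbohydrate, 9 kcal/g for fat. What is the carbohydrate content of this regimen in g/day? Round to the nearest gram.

391 g/day

Protein = 1.5 × 161.5 = 242.25 g → 242.25 × 4 = 969 kcal.
Non-protein calories = 3053 − 969 = 2084 kcal.
Fat: 25% × 2084 = 521 kcal; carbohydrate: 1563 kcal.
Carbohydrate: 1563 kcal ÷ 4 kcal/g = 390.75 g.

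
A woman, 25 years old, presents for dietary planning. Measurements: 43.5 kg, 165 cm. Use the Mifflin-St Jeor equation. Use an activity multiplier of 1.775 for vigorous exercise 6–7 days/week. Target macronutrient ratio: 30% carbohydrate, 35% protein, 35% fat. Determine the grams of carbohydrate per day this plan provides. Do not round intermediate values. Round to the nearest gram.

Mifflin-St Jeor (female): BMR = 10(43.5) + 6.25(165) − 5(25) − 161 = 435 + 1031.25 − 125 − 161 = 1180.25 kcal/day.
TEE = 1180.25 × 1.775 = 2094.9438 kcal/day.
Carbohydrate energy = 30% × 2094.9438 = 628.4831 kcal.
Carbohydrate = 628.4831 ÷ 4 kcal/g = 157.1208 g.

157 g/day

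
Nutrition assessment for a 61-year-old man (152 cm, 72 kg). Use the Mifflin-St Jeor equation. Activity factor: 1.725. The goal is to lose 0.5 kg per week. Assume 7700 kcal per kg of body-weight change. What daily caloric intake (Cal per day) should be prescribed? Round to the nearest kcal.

1813 Cal per day

Mifflin-St Jeor (male): BMR = 10(72) + 6.25(152) − 5(61) + 5 = 720 + 950 − 305 + 5 = 1370 kcal/day.
TEE = 1370 × 1.725 = 2363.25 kcal/day.
Required daily deficit = 0.5 × 7700 ÷ 7 = 550 kcal/day.
Target intake = 2363.25 − 550 = 1813.25 kcal/day.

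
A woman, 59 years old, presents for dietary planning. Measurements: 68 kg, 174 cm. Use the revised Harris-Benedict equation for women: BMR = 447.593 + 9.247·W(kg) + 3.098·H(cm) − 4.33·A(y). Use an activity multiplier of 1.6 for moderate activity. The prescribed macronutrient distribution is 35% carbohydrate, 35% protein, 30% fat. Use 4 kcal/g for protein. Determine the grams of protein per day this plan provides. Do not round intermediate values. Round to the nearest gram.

Harris-Benedict: BMR = 447.593 + 9.247(68) + 3.098(174) − 4.33(59) = 1359.971 kcal/day.
TEE = 1359.971 × 1.6 = 2175.9536 kcal/day.
Protein energy = 35% × 2175.9536 = 761.5838 kcal.
Protein = 761.5838 ÷ 4 kcal/g = 190.3959 g.

190 g/day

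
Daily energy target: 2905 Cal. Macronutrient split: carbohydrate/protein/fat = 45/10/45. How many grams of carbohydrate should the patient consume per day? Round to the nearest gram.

Carbohydrate energy = 45% × 2905 = 1307.25 kcal.
At 4 kcal/g: 1307.25 ÷ 4 = 326.8125 g.

327 g/day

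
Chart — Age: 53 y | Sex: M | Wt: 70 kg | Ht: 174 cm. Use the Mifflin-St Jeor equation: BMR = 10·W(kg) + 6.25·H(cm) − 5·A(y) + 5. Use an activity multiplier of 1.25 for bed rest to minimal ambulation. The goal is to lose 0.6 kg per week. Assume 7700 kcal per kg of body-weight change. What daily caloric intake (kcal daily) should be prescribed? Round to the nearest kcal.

Mifflin-St Jeor (male): BMR = 10(70) + 6.25(174) − 5(53) + 5 = 700 + 1087.5 − 265 + 5 = 1527.5 kcal/day.
TEE = 1527.5 × 1.25 = 1909.375 kcal/day.
Required daily deficit = 0.6 × 7700 ÷ 7 = 660 kcal/day.
Target intake = 1909.375 − 660 = 1249.375 kcal/day.

1249 kcal daily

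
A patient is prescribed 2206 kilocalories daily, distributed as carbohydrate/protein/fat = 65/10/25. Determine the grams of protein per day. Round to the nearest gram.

55 g/day

Protein energy = 10% × 2206 = 220.6 kcal.
At 4 kcal/g: 220.6 ÷ 4 = 55.15 g.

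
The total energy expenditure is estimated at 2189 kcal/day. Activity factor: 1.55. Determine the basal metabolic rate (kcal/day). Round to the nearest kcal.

BMR = TEE ÷ activity factor = 2189 ÷ 1.55 = 1412.2581 kcal/day.

1412 kcal/day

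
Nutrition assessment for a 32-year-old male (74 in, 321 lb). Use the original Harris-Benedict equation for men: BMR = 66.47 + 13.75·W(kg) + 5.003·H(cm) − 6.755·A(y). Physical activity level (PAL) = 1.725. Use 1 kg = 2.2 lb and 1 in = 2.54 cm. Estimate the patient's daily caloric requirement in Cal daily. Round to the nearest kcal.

4825 Cal daily

Convert to metric: weight = 321 ÷ 2.2 = 145.9091 kg; height = 74 × 2.54 = 187.96 cm.
Harris-Benedict: BMR = 66.47 + 13.75(145.9091) + 5.003(187.96) − 6.755(32) = 2796.9239 kcal/day.
TEE = BMR × activity factor = 2796.9239 × 1.725 = 4824.6937 kcal/day.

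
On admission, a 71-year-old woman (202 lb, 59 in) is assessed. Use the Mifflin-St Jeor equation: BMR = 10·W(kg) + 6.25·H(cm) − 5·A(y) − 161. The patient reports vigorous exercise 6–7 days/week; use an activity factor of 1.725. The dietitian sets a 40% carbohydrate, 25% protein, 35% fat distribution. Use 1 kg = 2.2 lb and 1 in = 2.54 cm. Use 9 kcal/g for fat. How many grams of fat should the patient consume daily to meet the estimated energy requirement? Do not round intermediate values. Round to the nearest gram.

Convert to metric: weight = 202 ÷ 2.2 = 91.8182 kg; height = 59 × 2.54 = 149.86 cm.
Mifflin-St Jeor (female): BMR = 10(91.8182) + 6.25(149.86) − 5(71) − 161 = 918.1818 + 936.625 − 355 − 161 = 1338.8068 kcal/day.
TEE = 1338.8068 × 1.725 = 2309.4418 kcal/day.
Fat energy = 35% × 2309.4418 = 808.3046 kcal.
Fat = 808.3046 ÷ 9 kcal/g = 89.8116 g.

90 g/day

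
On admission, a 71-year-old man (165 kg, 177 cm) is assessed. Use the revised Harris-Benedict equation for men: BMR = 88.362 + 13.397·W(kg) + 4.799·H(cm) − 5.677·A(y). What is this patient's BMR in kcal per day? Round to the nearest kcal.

2745 kcal per day

Harris-Benedict: BMR = 88.362 + 13.397(165) + 4.799(177) − 5.677(71) = 2745.223 kcal/day.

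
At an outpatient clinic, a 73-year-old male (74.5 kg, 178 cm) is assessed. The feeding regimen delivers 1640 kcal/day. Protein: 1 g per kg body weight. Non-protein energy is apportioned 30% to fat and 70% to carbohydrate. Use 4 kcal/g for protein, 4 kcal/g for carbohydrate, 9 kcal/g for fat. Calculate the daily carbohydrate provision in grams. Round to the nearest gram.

235 g/day

Protein = 1 × 74.5 = 74.5 g → 74.5 × 4 = 298 kcal.
Non-protein calories = 1640 − 298 = 1342 kcal.
Fat: 30% × 1342 = 402.6 kcal; carbohydrate: 939.4 kcal.
Carbohydrate: 939.4 kcal ÷ 4 kcal/g = 234.85 g.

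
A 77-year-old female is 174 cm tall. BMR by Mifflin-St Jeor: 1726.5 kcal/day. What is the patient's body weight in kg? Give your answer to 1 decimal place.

1726.5 = 10·W + 6.25(174) − 5(77) − 161
10·W = 1726.5 − 541.5 = 1185, so W = 118.5 kg.

118.5 kg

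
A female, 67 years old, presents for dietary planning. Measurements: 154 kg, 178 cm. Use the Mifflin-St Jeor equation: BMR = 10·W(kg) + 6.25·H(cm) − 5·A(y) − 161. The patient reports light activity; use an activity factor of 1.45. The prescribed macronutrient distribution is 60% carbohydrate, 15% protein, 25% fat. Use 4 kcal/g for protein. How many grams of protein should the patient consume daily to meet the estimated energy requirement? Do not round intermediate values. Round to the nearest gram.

Mifflin-St Jeor (female): BMR = 10(154) + 6.25(178) − 5(67) − 161 = 1540 + 1112.5 − 335 − 161 = 2156.5 kcal/day.
TEE = 2156.5 × 1.45 = 3126.925 kcal/day.
Protein energy = 15% × 3126.925 = 469.0388 kcal.
Protein = 469.0388 ÷ 4 kcal/g = 117.2597 g.

117 g/day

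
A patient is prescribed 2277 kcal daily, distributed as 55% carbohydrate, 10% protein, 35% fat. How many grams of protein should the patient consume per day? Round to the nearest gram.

Protein energy = 10% × 2277 = 227.7 kcal.
At 4 kcal/g: 227.7 ÷ 4 = 56.925 g.

57 g/day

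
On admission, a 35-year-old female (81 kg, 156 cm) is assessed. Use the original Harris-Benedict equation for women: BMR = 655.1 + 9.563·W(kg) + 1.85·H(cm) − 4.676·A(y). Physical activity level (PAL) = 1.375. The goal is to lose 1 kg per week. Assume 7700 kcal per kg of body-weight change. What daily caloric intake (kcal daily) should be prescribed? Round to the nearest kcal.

Harris-Benedict: BMR = 655.1 + 9.563(81) + 1.85(156) − 4.676(35) = 1554.643 kcal/day.
TEE = 1554.643 × 1.375 = 2137.6341 kcal/day.
Required daily deficit = 1 × 7700 ÷ 7 = 1100 kcal/day.
Target intake = 2137.6341 − 1100 = 1037.6341 kcal/day.

1038 kcal daily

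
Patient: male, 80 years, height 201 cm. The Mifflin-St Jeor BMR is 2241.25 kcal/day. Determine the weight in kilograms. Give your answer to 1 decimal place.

138.0 kg

2241.25 = 10·W + 6.25(201) − 5(80) + 5
10·W = 2241.25 − 861.25 = 1380, so W = 138 kg.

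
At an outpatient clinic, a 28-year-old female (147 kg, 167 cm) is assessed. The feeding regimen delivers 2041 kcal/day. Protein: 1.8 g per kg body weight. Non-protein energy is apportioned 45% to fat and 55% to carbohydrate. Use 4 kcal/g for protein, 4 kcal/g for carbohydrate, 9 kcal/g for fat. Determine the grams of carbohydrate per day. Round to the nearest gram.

Protein = 1.8 × 147 = 264.6 g → 264.6 × 4 = 1058.4 kcal.
Non-protein calories = 2041 − 1058.4 = 982.6 kcal.
Fat: 45% × 982.6 = 442.17 kcal; carbohydrate: 540.43 kcal.
Carbohydrate: 540.43 kcal ÷ 4 kcal/g = 135.1075 g.

135 g/day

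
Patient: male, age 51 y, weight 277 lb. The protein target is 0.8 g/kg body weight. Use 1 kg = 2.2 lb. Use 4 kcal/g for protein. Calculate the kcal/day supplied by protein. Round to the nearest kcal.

Weight in kg = 277 ÷ 2.2 = 125.9091 kg.
Protein = 0.8 g/kg × 125.9091 kg = 100.7273 g/day.
Protein energy = 100.7273 g × 4 kcal/g = 402.9091 kcal/day.

403 kcal/day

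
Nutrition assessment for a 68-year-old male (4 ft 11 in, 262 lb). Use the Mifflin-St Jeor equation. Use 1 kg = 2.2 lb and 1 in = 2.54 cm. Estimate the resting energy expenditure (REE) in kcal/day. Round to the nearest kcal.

1793 kcal/day

Convert to metric: weight = 262 ÷ 2.2 = 119.0909 kg; height = (4×12 + 11) × 2.54 = 59 × 2.54 = 149.86 cm.
Mifflin-St Jeor (male): BMR = 10(119.0909) + 6.25(149.86) − 5(68) + 5 = 1190.9091 + 936.625 − 340 + 5 = 1792.5341 kcal/day.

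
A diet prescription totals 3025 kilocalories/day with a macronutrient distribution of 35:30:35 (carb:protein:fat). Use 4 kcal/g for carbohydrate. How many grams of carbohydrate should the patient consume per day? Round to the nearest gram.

Carbohydrate energy = 35% × 3025 = 1058.75 kcal.
At 4 kcal/g: 1058.75 ÷ 4 = 264.6875 g.

265 g/day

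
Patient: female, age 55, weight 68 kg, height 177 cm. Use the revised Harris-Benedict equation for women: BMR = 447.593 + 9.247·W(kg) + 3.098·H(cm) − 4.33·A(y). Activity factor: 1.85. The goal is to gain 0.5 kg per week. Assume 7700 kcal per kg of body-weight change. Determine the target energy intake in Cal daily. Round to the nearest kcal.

Harris-Benedict: BMR = 447.593 + 9.247(68) + 3.098(177) − 4.33(55) = 1386.585 kcal/day.
TEE = 1386.585 × 1.85 = 2565.1823 kcal/day.
Required daily surplus = 0.5 × 7700 ÷ 7 = 550 kcal/day.
Target intake = 2565.1823 + 550 = 3115.1823 kcal/day.

3115 Cal daily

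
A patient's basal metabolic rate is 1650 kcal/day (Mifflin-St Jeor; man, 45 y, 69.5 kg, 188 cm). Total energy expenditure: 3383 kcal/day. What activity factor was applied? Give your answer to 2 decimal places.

2.05

Activity factor = TEE ÷ BMR = 3383 ÷ 1650 = 2.05.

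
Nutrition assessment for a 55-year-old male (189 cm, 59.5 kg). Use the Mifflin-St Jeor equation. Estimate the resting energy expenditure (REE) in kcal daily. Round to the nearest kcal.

1506 kcal daily

Mifflin-St Jeor (male): BMR = 10(59.5) + 6.25(189) − 5(55) + 5 = 595 + 1181.25 − 275 + 5 = 1506.25 kcal/day.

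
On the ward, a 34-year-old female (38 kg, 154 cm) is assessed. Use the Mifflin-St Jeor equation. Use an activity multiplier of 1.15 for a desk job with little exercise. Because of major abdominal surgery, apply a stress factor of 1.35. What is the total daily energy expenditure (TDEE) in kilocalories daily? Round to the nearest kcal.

1570 kilocalories daily

Mifflin-St Jeor (female): BMR = 10(38) + 6.25(154) − 5(34) − 161 = 380 + 962.5 − 170 − 161 = 1011.5 kcal/day.
TEE = BMR × activity factor = 1011.5 × 1.15 = 1163.225 kcal/day.
Apply stress factor: 1163.225 × 1.35 = 1570.3538 kcal/day.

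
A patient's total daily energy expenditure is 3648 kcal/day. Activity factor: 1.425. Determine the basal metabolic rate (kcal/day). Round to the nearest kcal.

BMR = TEE ÷ activity factor = 3648 ÷ 1.425 = 2560 kcal/day.

2560 kcal/day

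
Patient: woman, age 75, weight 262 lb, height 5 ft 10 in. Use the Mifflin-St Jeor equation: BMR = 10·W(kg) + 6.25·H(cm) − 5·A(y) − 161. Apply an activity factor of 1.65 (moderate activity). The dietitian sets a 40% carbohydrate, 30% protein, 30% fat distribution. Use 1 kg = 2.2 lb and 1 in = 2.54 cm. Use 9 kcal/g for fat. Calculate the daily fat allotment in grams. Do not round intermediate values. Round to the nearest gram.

Convert to metric: weight = 262 ÷ 2.2 = 119.0909 kg; height = (5×12 + 10) × 2.54 = 70 × 2.54 = 177.8 cm.
Mifflin-St Jeor (female): BMR = 10(119.0909) + 6.25(177.8) − 5(75) − 161 = 1190.9091 + 1111.25 − 375 − 161 = 1766.1591 kcal/day.
TEE = 1766.1591 × 1.65 = 2914.1625 kcal/day.
Fat energy = 30% × 2914.1625 = 874.2488 kcal.
Fat = 874.2488 ÷ 9 kcal/g = 97.1388 g.

97 g/day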